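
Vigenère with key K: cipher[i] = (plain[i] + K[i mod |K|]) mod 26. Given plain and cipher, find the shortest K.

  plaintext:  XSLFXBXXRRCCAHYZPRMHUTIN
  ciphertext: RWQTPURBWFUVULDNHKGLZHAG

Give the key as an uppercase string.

UEFOST

  i= 0: R-X = 20 → U
  i= 1: W-S =  4 → E
  i= 2: Q-L =  5 → F
  i= 3: T-F = 14 → O
  i= 4: P-X = 18 → S
  i= 5: U-B = 19 → T
  i= 6: R-X = 20 → U
  i= 7: B-X =  4 → E
  i= 8: W-R =  5 → F
  i= 9: F-R = 14 → O
  i=10: U-C = 18 → S
  i=11: V-C = 19 → T
  i=12: U-A = 20 → U
  i=13: L-H =  4 → E
  i=14: D-Y =  5 → F
  i=15: N-Z = 14 → O
  i=16: H-P = 18 → S
  i=17: K-R = 19 → T
  i=18: G-M = 20 → U
  i=19: L-H =  4 → E
  i=20: Z-U =  5 → F
  i=21: H-T = 14 → O
  i=22: A-I = 18 → S
  i=23: G-N = 19 → T
  shifts repeat with period 6: UEFOST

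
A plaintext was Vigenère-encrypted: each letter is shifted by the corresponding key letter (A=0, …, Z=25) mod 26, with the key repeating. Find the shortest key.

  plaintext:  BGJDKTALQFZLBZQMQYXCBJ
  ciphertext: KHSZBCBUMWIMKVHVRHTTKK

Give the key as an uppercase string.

  i= 0: K-B =  9 → J
  i= 1: H-G =  1 → B
  i= 2: S-J =  9 → J
  i= 3: Z-D = 22 → W
  i= 4: B-K = 17 → R
  i= 5: C-T =  9 → J
  i= 6: B-A =  1 → B
  i= 7: U-L =  9 → J
  i= 8: M-Q = 22 → W
  i= 9: W-F = 17 → R
  i=10: I-Z =  9 → J
  i=11: M-L =  1 → B
  i=12: K-B =  9 → J
  i=13: V-Z = 22 → W
  i=14: H-Q = 17 → R
  i=15: V-M =  9 → J
  i=16: R-Q =  1 → B
  i=17: H-Y =  9 → J
  i=18: T-X = 22 → W
  i=19: T-C = 17 → R
  i=20: K-B =  9 → J
  i=21: K-J =  1 → B
  shifts repeat with period 5: JBJWR

JBJWR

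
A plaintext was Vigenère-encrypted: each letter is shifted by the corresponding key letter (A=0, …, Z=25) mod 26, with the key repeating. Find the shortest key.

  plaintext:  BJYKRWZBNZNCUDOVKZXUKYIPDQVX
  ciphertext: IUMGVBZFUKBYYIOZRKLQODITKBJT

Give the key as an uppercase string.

HLOWEFAE

  i= 0: I-B =  7 → H
  i= 1: U-J = 11 → L
  i= 2: M-Y = 14 → O
  i= 3: G-K = 22 → W
  i= 4: V-R =  4 → E
  i= 5: B-W =  5 → F
  i= 6: Z-Z =  0 → A
  i= 7: F-B =  4 → E
  i= 8: U-N =  7 → H
  i= 9: K-Z = 11 → L
  i=10: B-N = 14 → O
  i=11: Y-C = 22 → W
  i=12: Y-U =  4 → E
  i=13: I-D =  5 → F
  i=14: O-O =  0 → A
  i=15: Z-V =  4 → E
  i=16: R-K =  7 → H
  i=17: K-Z = 11 → L
  i=18: L-X = 14 → O
  i=19: Q-U = 22 → W
  i=20: O-K =  4 → E
  i=21: D-Y =  5 → F
  i=22: I-I =  0 → A
  i=23: T-P =  4 → E
  i=24: K-D =  7 → H
  i=25: B-Q = 11 → L
  i=26: J-V = 14 → O
  i=27: T-X = 22 → W
  shifts repeat with period 8: HLOWEFAE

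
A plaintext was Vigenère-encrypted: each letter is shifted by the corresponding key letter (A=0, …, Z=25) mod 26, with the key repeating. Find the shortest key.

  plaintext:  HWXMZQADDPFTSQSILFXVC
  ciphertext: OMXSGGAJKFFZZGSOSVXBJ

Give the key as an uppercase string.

  i= 0: O-H =  7 → H
  i= 1: M-W = 16 → Q
  i= 2: X-X =  0 → A
  i= 3: S-M =  6 → G
  i= 4: G-Z =  7 → H
  i= 5: G-Q = 16 → Q
  i= 6: A-A =  0 → A
  i= 7: J-D =  6 → G
  i= 8: K-D =  7 → H
  i= 9: F-P = 16 → Q
  i=10: F-F =  0 → A
  i=11: Z-T =  6 → G
  i=12: Z-S =  7 → H
  i=13: G-Q = 16 → Q
  i=14: S-S =  0 → A
  i=15: O-I =  6 → G
  i=16: S-L =  7 → H
  i=17: V-F = 16 → Q
  i=18: X-X =  0 → A
  i=19: B-V =  6 → G
  i=20: J-C =  7 → H
  shifts repeat with period 4: HQAG

HQAG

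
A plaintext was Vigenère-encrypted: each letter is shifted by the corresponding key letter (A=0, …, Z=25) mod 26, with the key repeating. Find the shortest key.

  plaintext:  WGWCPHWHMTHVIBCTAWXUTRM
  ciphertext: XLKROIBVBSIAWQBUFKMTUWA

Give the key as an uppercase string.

  i= 0: X-W =  1 → B
  i= 1: L-G =  5 → F
  i= 2: K-W = 14 → O
  i= 3: R-C = 15 → P
  i= 4: O-P = 25 → Z
  i= 5: I-H =  1 → B
  i= 6: B-W =  5 → F
  i= 7: V-H = 14 → O
  i= 8: B-M = 15 → P
  i= 9: S-T = 25 → Z
  i=10: I-H =  1 → B
  i=11: A-V =  5 → F
  i=12: W-I = 14 → O
  i=13: Q-B = 15 → P
  i=14: B-C = 25 → Z
  i=15: U-T =  1 → B
  i=16: F-A =  5 → F
  i=17: K-W = 14 → O
  i=18: M-X = 15 → P
  i=19: T-U = 25 → Z
  i=20: U-T =  1 → B
  i=21: W-R =  5 → F
  i=22: A-M = 14 → O
  shifts repeat with period 5: BFOPZ

BFOPZ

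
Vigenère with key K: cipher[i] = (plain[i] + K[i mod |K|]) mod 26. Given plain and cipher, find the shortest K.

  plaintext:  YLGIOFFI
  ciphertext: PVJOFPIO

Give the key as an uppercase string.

RKDG

  i= 0: P-Y = 17 → R
  i= 1: V-L = 10 → K
  i= 2: J-G =  3 → D
  i= 3: O-I =  6 → G
  i= 4: F-O = 17 → R
  i= 5: P-F = 10 → K
  i= 6: I-F =  3 → D
  i= 7: O-I =  6 → G
  shifts repeat with period 4: RKDG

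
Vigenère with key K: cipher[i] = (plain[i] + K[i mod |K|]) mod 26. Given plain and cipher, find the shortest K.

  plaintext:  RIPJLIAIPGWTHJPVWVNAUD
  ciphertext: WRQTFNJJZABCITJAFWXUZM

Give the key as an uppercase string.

FJBKU

  i= 0: W-R =  5 → F
  i= 1: R-I =  9 → J
  i= 2: Q-P =  1 → B
  i= 3: T-J = 10 → K
  i= 4: F-L = 20 → U
  i= 5: N-I =  5 → F
  i= 6: J-A =  9 → J
  i= 7: J-I =  1 → B
  i= 8: Z-P = 10 → K
  i= 9: A-G = 20 → U
  i=10: B-W =  5 → F
  i=11: C-T =  9 → J
  i=12: I-H =  1 → B
  i=13: T-J = 10 → K
  i=14: J-P = 20 → U
  i=15: A-V =  5 → F
  i=16: F-W =  9 → J
  i=17: W-V =  1 → B
  i=18: X-N = 10 → K
  i=19: U-A = 20 → U
  i=20: Z-U =  5 → F
  i=21: M-D =  9 → J
  shifts repeat with period 5: FJBKU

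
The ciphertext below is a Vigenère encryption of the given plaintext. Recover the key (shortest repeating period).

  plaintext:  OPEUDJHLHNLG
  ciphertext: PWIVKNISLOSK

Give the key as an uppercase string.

  i= 0: P-O =  1 → B
  i= 1: W-P =  7 → H
  i= 2: I-E =  4 → E
  i= 3: V-U =  1 → B
  i= 4: K-D =  7 → H
  i= 5: N-J =  4 → E
  i= 6: I-H =  1 → B
  i= 7: S-L =  7 → H
  i= 8: L-H =  4 → E
  i= 9: O-N =  1 → B
  i=10: S-L =  7 → H
  i=11: K-G =  4 → E
  shifts repeat with period 3: BHE

BHE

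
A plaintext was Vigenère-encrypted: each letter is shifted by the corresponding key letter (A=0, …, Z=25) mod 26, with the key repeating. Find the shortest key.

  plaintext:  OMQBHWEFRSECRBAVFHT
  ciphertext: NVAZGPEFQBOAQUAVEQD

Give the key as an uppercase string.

  i= 0: N-O = 25 → Z
  i= 1: V-M =  9 → J
  i= 2: A-Q = 10 → K
  i= 3: Z-B = 24 → Y
  i= 4: G-H = 25 → Z
  i= 5: P-W = 19 → T
  i= 6: E-E =  0 → A
  i= 7: F-F =  0 → A
  i= 8: Q-R = 25 → Z
  i= 9: B-S =  9 → J
  i=10: O-E = 10 → K
  i=11: A-C = 24 → Y
  i=12: Q-R = 25 → Z
  i=13: U-B = 19 → T
  i=14: A-A =  0 → A
  i=15: V-V =  0 → A
  i=16: E-F = 25 → Z
  i=17: Q-H =  9 → J
  i=18: D-T = 10 → K
  shifts repeat with period 8: ZJKYZTAA

ZJKYZTAA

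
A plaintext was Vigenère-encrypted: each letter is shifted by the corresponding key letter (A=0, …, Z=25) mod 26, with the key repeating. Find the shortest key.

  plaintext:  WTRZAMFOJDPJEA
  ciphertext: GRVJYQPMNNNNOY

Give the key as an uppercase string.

KYE

  i= 0: G-W = 10 → K
  i= 1: R-T = 24 → Y
  i= 2: V-R =  4 → E
  i= 3: J-Z = 10 → K
  i= 4: Y-A = 24 → Y
  i= 5: Q-M =  4 → E
  i= 6: P-F = 10 → K
  i= 7: M-O = 24 → Y
  i= 8: N-J =  4 → E
  i= 9: N-D = 10 → K
  i=10: N-P = 24 → Y
  i=11: N-J =  4 → E
  i=12: O-E = 10 → K
  i=13: Y-A = 24 → Y
  shifts repeat with period 3: KYE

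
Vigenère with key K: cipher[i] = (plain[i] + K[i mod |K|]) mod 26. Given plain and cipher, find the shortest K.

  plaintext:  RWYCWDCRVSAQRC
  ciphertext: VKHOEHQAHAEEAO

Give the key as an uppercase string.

EOJMI

  i= 0: V-R =  4 → E
  i= 1: K-W = 14 → O
  i= 2: H-Y =  9 → J
  i= 3: O-C = 12 → M
  i= 4: E-W =  8 → I
  i= 5: H-D =  4 → E
  i= 6: Q-C = 14 → O
  i= 7: A-R =  9 → J
  i= 8: H-V = 12 → M
  i= 9: A-S =  8 → I
  i=10: E-A =  4 → E
  i=11: E-Q = 14 → O
  i=12: A-R =  9 → J
  i=13: O-C = 12 → M
  shifts repeat with period 5: EOJMI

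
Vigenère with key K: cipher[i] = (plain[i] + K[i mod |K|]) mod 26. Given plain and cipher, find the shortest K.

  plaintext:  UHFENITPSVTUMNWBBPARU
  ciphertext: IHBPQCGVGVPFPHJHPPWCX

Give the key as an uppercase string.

OAWLDUNG

  i= 0: I-U = 14 → O
  i= 1: H-H =  0 → A
  i= 2: B-F = 22 → W
  i= 3: P-E = 11 → L
  i= 4: Q-N =  3 → D
  i= 5: C-I = 20 → U
  i= 6: G-T = 13 → N
  i= 7: V-P =  6 → G
  i= 8: G-S = 14 → O
  i= 9: V-V =  0 → A
  i=10: P-T = 22 → W
  i=11: F-U = 11 → L
  i=12: P-M =  3 → D
  i=13: H-N = 20 → U
  i=14: J-W = 13 → N
  i=15: H-B =  6 → G
  i=16: P-B = 14 → O
  i=17: P-P =  0 → A
  i=18: W-A = 22 → W
  i=19: C-R = 11 → L
  i=20: X-U =  3 → D
  shifts repeat with period 8: OAWLDUNG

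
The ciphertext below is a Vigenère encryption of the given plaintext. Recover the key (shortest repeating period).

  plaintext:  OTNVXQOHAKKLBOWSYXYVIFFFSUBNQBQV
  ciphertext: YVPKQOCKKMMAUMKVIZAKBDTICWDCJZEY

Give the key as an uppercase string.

KCCPTYOD

  i= 0: Y-O = 10 → K
  i= 1: V-T =  2 → C
  i= 2: P-N =  2 → C
  i= 3: K-V = 15 → P
  i= 4: Q-X = 19 → T
  i= 5: O-Q = 24 → Y
  i= 6: C-O = 14 → O
  i= 7: K-H =  3 → D
  i= 8: K-A = 10 → K
  i= 9: M-K =  2 → C
  i=10: M-K =  2 → C
  i=11: A-L = 15 → P
  i=12: U-B = 19 → T
  i=13: M-O = 24 → Y
  i=14: K-W = 14 → O
  i=15: V-S =  3 → D
  i=16: I-Y = 10 → K
  i=17: Z-X =  2 → C
  i=18: A-Y =  2 → C
  i=19: K-V = 15 → P
  i=20: B-I = 19 → T
  i=21: D-F = 24 → Y
  i=22: T-F = 14 → O
  i=23: I-F =  3 → D
  i=24: C-S = 10 → K
  i=25: W-U =  2 → C
  i=26: D-B =  2 → C
  i=27: C-N = 15 → P
  i=28: J-Q = 19 → T
  i=29: Z-B = 24 → Y
  i=30: E-Q = 14 → O
  i=31: Y-V =  3 → D
  shifts repeat with period 8: KCCPTYOD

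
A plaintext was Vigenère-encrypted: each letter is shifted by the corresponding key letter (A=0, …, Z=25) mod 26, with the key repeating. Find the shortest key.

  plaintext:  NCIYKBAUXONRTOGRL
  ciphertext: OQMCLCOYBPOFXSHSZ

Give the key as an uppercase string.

  i= 0: O-N =  1 → B
  i= 1: Q-C = 14 → O
  i= 2: M-I =  4 → E
  i= 3: C-Y =  4 → E
  i= 4: L-K =  1 → B
  i= 5: C-B =  1 → B
  i= 6: O-A = 14 → O
  i= 7: Y-U =  4 → E
  i= 8: B-X =  4 → E
  i= 9: P-O =  1 → B
  i=10: O-N =  1 → B
  i=11: F-R = 14 → O
  i=12: X-T =  4 → E
  i=13: S-O =  4 → E
  i=14: H-G =  1 → B
  i=15: S-R =  1 → B
  i=16: Z-L = 14 → O
  shifts repeat with period 5: BOEEB

BOEEB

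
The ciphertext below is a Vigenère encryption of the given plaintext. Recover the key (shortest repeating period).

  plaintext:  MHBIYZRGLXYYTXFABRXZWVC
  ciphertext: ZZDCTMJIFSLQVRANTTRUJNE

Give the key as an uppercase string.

  i= 0: Z-M = 13 → N
  i= 1: Z-H = 18 → S
  i= 2: D-B =  2 → C
  i= 3: C-I = 20 → U
  i= 4: T-Y = 21 → V
  i= 5: M-Z = 13 → N
  i= 6: J-R = 18 → S
  i= 7: I-G =  2 → C
  i= 8: F-L = 20 → U
  i= 9: S-X = 21 → V
  i=10: L-Y = 13 → N
  i=11: Q-Y = 18 → S
  i=12: V-T =  2 → C
  i=13: R-X = 20 → U
  i=14: A-F = 21 → V
  i=15: N-A = 13 → N
  i=16: T-B = 18 → S
  i=17: T-R =  2 → C
  i=18: R-X = 20 → U
  i=19: U-Z = 21 → V
  i=20: J-W = 13 → N
  i=21: N-V = 18 → S
  i=22: E-C =  2 → C
  shifts repeat with period 5: NSCUV

NSCUV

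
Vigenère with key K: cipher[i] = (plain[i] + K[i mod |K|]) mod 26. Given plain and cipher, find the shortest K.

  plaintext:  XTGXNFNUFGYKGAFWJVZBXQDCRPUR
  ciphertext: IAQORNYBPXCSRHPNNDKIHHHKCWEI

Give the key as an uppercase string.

  i= 0: I-X = 11 → L
  i= 1: A-T =  7 → H
  i= 2: Q-G = 10 → K
  i= 3: O-X = 17 → R
  i= 4: R-N =  4 → E
  i= 5: N-F =  8 → I
  i= 6: Y-N = 11 → L
  i= 7: B-U =  7 → H
  i= 8: P-F = 10 → K
  i= 9: X-G = 17 → R
  i=10: C-Y =  4 → E
  i=11: S-K =  8 → I
  i=12: R-G = 11 → L
  i=13: H-A =  7 → H
  i=14: P-F = 10 → K
  i=15: N-W = 17 → R
  i=16: N-J =  4 → E
  i=17: D-V =  8 → I
  i=18: K-Z = 11 → L
  i=19: I-B =  7 → H
  i=20: H-X = 10 → K
  i=21: H-Q = 17 → R
  i=22: H-D =  4 → E
  i=23: K-C =  8 → I
  i=24: C-R = 11 → L
  i=25: W-P =  7 → H
  i=26: E-U = 10 → K
  i=27: I-R = 17 → R
  shifts repeat with period 6: LHKREI

LHKREI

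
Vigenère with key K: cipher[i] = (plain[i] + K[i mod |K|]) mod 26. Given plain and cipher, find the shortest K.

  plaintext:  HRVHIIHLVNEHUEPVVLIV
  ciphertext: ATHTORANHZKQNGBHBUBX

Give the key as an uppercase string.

  i= 0: A-H = 19 → T
  i= 1: T-R =  2 → C
  i= 2: H-V = 12 → M
  i= 3: T-H = 12 → M
  i= 4: O-I =  6 → G
  i= 5: R-I =  9 → J
  i= 6: A-H = 19 → T
  i= 7: N-L =  2 → C
  i= 8: H-V = 12 → M
  i= 9: Z-N = 12 → M
  i=10: K-E =  6 → G
  i=11: Q-H =  9 → J
  i=12: N-U = 19 → T
  i=13: G-E =  2 → C
  i=14: B-P = 12 → M
  i=15: H-V = 12 → M
  i=16: B-V =  6 → G
  i=17: U-L =  9 → J
  i=18: B-I = 19 → T
  i=19: X-V =  2 → C
  shifts repeat with period 6: TCMMGJ

TCMMGJ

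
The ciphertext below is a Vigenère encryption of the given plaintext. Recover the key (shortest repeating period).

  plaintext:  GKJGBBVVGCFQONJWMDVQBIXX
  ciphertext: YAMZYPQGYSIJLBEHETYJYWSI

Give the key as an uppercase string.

  i= 0: Y-G = 18 → S
  i= 1: A-K = 16 → Q
  i= 2: M-J =  3 → D
  i= 3: Z-G = 19 → T
  i= 4: Y-B = 23 → X
  i= 5: P-B = 14 → O
  i= 6: Q-V = 21 → V
  i= 7: G-V = 11 → L
  i= 8: Y-G = 18 → S
  i= 9: S-C = 16 → Q
  i=10: I-F =  3 → D
  i=11: J-Q = 19 → T
  i=12: L-O = 23 → X
  i=13: B-N = 14 → O
  i=14: E-J = 21 → V
  i=15: H-W = 11 → L
  i=16: E-M = 18 → S
  i=17: T-D = 16 → Q
  i=18: Y-V =  3 → D
  i=19: J-Q = 19 → T
  i=20: Y-B = 23 → X
  i=21: W-I = 14 → O
  i=22: S-X = 21 → V
  i=23: I-X = 11 → L
  shifts repeat with period 8: SQDTXOVL

SQDTXOVL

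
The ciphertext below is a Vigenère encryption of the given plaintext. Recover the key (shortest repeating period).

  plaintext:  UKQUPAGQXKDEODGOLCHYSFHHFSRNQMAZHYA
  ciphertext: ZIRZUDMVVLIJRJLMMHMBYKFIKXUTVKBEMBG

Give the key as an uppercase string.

FYBFFDG

  i= 0: Z-U =  5 → F
  i= 1: I-K = 24 → Y
  i= 2: R-Q =  1 → B
  i= 3: Z-U =  5 → F
  i= 4: U-P =  5 → F
  i= 5: D-A =  3 → D
  i= 6: M-G =  6 → G
  i= 7: V-Q =  5 → F
  i= 8: V-X = 24 → Y
  i= 9: L-K =  1 → B
  i=10: I-D =  5 → F
  i=11: J-E =  5 → F
  i=12: R-O =  3 → D
  i=13: J-D =  6 → G
  i=14: L-G =  5 → F
  i=15: M-O = 24 → Y
  i=16: M-L =  1 → B
  i=17: H-C =  5 → F
  i=18: M-H =  5 → F
  i=19: B-Y =  3 → D
  i=20: Y-S =  6 → G
  i=21: K-F =  5 → F
  i=22: F-H = 24 → Y
  i=23: I-H =  1 → B
  i=24: K-F =  5 → F
  i=25: X-S =  5 → F
  i=26: U-R =  3 → D
  i=27: T-N =  6 → G
  i=28: V-Q =  5 → F
  i=29: K-M = 24 → Y
  i=30: B-A =  1 → B
  i=31: E-Z =  5 → F
  i=32: M-H =  5 → F
  i=33: B-Y =  3 → D
  i=34: G-A =  6 → G
  shifts repeat with period 7: FYBFFDG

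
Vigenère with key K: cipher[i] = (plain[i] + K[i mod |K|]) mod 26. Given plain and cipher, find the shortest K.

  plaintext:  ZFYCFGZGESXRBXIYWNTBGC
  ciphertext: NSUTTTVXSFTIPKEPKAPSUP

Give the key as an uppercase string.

  i= 0: N-Z = 14 → O
  i= 1: S-F = 13 → N
  i= 2: U-Y = 22 → W
  i= 3: T-C = 17 → R
  i= 4: T-F = 14 → O
  i= 5: T-G = 13 → N
  i= 6: V-Z = 22 → W
  i= 7: X-G = 17 → R
  i= 8: S-E = 14 → O
  i= 9: F-S = 13 → N
  i=10: T-X = 22 → W
  i=11: I-R = 17 → R
  i=12: P-B = 14 → O
  i=13: K-X = 13 → N
  i=14: E-I = 22 → W
  i=15: P-Y = 17 → R
  i=16: K-W = 14 → O
  i=17: A-N = 13 → N
  i=18: P-T = 22 → W
  i=19: S-B = 17 → R
  i=20: U-G = 14 → O
  i=21: P-C = 13 → N
  shifts repeat with period 4: ONWR

ONWR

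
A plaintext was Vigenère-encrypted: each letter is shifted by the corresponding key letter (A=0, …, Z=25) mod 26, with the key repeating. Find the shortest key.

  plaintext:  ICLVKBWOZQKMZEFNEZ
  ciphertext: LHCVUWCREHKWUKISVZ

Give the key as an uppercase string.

DFRAKVG

  i= 0: L-I =  3 → D
  i= 1: H-C =  5 → F
  i= 2: C-L = 17 → R
  i= 3: V-V =  0 → A
  i= 4: U-K = 10 → K
  i= 5: W-B = 21 → V
  i= 6: C-W =  6 → G
  i= 7: R-O =  3 → D
  i= 8: E-Z =  5 → F
  i= 9: H-Q = 17 → R
  i=10: K-K =  0 → A
  i=11: W-M = 10 → K
  i=12: U-Z = 21 → V
  i=13: K-E =  6 → G
  i=14: I-F =  3 → D
  i=15: S-N =  5 → F
  i=16: V-E = 17 → R
  i=17: Z-Z =  0 → A
  shifts repeat with period 7: DFRAKVG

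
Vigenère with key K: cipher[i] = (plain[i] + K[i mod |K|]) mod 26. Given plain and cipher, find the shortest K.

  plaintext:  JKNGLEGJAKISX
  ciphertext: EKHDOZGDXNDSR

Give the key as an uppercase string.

VAUXD

  i= 0: E-J = 21 → V
  i= 1: K-K =  0 → A
  i= 2: H-N = 20 → U
  i= 3: D-G = 23 → X
  i= 4: O-L =  3 → D
  i= 5: Z-E = 21 → V
  i= 6: G-G =  0 → A
  i= 7: D-J = 20 → U
  i= 8: X-A = 23 → X
  i= 9: N-K =  3 → D
  i=10: D-I = 21 → V
  i=11: S-S =  0 → A
  i=12: R-X = 20 → U
  shifts repeat with period 5: VAUXD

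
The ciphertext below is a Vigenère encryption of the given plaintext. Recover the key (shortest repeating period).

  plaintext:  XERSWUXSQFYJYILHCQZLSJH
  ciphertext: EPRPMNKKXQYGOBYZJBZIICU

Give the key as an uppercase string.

HLAXQTNS

  i= 0: E-X =  7 → H
  i= 1: P-E = 11 → L
  i= 2: R-R =  0 → A
  i= 3: P-S = 23 → X
  i= 4: M-W = 16 → Q
  i= 5: N-U = 19 → T
  i= 6: K-X = 13 → N
  i= 7: K-S = 18 → S
  i= 8: X-Q =  7 → H
  i= 9: Q-F = 11 → L
  i=10: Y-Y =  0 → A
  i=11: G-J = 23 → X
  i=12: O-Y = 16 → Q
  i=13: B-I = 19 → T
  i=14: Y-L = 13 → N
  i=15: Z-H = 18 → S
  i=16: J-C =  7 → H
  i=17: B-Q = 11 → L
  i=18: Z-Z =  0 → A
  i=19: I-L = 23 → X
  i=20: I-S = 16 → Q
  i=21: C-J = 19 → T
  i=22: U-H = 13 → N
  shifts repeat with period 8: HLAXQTNS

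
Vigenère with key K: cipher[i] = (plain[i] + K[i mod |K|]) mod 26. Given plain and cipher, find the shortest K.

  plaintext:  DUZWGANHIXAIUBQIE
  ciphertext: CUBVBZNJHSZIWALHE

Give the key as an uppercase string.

ZACZV

  i= 0: C-D = 25 → Z
  i= 1: U-U =  0 → A
  i= 2: B-Z =  2 → C
  i= 3: V-W = 25 → Z
  i= 4: B-G = 21 → V
  i= 5: Z-A = 25 → Z
  i= 6: N-N =  0 → A
  i= 7: J-H =  2 → C
  i= 8: H-I = 25 → Z
  i= 9: S-X = 21 → V
  i=10: Z-A = 25 → Z
  i=11: I-I =  0 → A
  i=12: W-U =  2 → C
  i=13: A-B = 25 → Z
  i=14: L-Q = 21 → V
  i=15: H-I = 25 → Z
  i=16: E-E =  0 → A
  shifts repeat with period 5: ZACZV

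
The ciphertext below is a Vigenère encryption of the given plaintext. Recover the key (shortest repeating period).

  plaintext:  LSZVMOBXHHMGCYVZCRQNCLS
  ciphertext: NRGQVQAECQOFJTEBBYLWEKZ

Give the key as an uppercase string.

CZHVJ

  i= 0: N-L =  2 → C
  i= 1: R-S = 25 → Z
  i= 2: G-Z =  7 → H
  i= 3: Q-V = 21 → V
  i= 4: V-M =  9 → J
  i= 5: Q-O =  2 → C
  i= 6: A-B = 25 → Z
  i= 7: E-X =  7 → H
  i= 8: C-H = 21 → V
  i= 9: Q-H =  9 → J
  i=10: O-M =  2 → C
  i=11: F-G = 25 → Z
  i=12: J-C =  7 → H
  i=13: T-Y = 21 → V
  i=14: E-V =  9 → J
  i=15: B-Z =  2 → C
  i=16: B-C = 25 → Z
  i=17: Y-R =  7 → H
  i=18: L-Q = 21 → V
  i=19: W-N =  9 → J
  i=20: E-C =  2 → C
  i=21: K-L = 25 → Z
  i=22: Z-S =  7 → H
  shifts repeat with period 5: CZHVJ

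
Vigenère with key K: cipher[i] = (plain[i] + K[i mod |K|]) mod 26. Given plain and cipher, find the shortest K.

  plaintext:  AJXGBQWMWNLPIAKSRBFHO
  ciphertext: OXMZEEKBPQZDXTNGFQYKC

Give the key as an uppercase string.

OOPTD

  i= 0: O-A = 14 → O
  i= 1: X-J = 14 → O
  i= 2: M-X = 15 → P
  i= 3: Z-G = 19 → T
  i= 4: E-B =  3 → D
  i= 5: E-Q = 14 → O
  i= 6: K-W = 14 → O
  i= 7: B-M = 15 → P
  i= 8: P-W = 19 → T
  i= 9: Q-N =  3 → D
  i=10: Z-L = 14 → O
  i=11: D-P = 14 → O
  i=12: X-I = 15 → P
  i=13: T-A = 19 → T
  i=14: N-K =  3 → D
  i=15: G-S = 14 → O
  i=16: F-R = 14 → O
  i=17: Q-B = 15 → P
  i=18: Y-F = 19 → T
  i=19: K-H =  3 → D
  i=20: C-O = 14 → O
  shifts repeat with period 5: OOPTD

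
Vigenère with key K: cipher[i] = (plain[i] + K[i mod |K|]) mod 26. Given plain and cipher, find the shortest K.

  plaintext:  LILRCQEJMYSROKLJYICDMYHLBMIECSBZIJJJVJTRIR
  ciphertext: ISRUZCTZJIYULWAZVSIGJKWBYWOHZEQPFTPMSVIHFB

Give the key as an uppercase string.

XKGDXMPQ

  i= 0: I-L = 23 → X
  i= 1: S-I = 10 → K
  i= 2: R-L =  6 → G
  i= 3: U-R =  3 → D
  i= 4: Z-C = 23 → X
  i= 5: C-Q = 12 → M
  i= 6: T-E = 15 → P
  i= 7: Z-J = 16 → Q
  i= 8: J-M = 23 → X
  i= 9: I-Y = 10 → K
  i=10: Y-S =  6 → G
  i=11: U-R =  3 → D
  i=12: L-O = 23 → X
  i=13: W-K = 12 → M
  i=14: A-L = 15 → P
  i=15: Z-J = 16 → Q
  i=16: V-Y = 23 → X
  i=17: S-I = 10 → K
  i=18: I-C =  6 → G
  i=19: G-D =  3 → D
  i=20: J-M = 23 → X
  i=21: K-Y = 12 → M
  i=22: W-H = 15 → P
  i=23: B-L = 16 → Q
  i=24: Y-B = 23 → X
  i=25: W-M = 10 → K
  i=26: O-I =  6 → G
  i=27: H-E =  3 → D
  i=28: Z-C = 23 → X
  i=29: E-S = 12 → M
  i=30: Q-B = 15 → P
  i=31: P-Z = 16 → Q
  i=32: F-I = 23 → X
  i=33: T-J = 10 → K
  i=34: P-J =  6 → G
  i=35: M-J =  3 → D
  i=36: S-V = 23 → X
  i=37: V-J = 12 → M
  i=38: I-T = 15 → P
  i=39: H-R = 16 → Q
  i=40: F-I = 23 → X
  i=41: B-R = 10 → K
  shifts repeat with period 8: XKGDXMPQ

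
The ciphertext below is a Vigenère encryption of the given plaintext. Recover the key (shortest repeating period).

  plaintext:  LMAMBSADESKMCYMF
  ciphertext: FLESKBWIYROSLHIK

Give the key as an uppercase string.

  i= 0: F-L = 20 → U
  i= 1: L-M = 25 → Z
  i= 2: E-A =  4 → E
  i= 3: S-M =  6 → G
  i= 4: K-B =  9 → J
  i= 5: B-S =  9 → J
  i= 6: W-A = 22 → W
  i= 7: I-D =  5 → F
  i= 8: Y-E = 20 → U
  i= 9: R-S = 25 → Z
  i=10: O-K =  4 → E
  i=11: S-M =  6 → G
  i=12: L-C =  9 → J
  i=13: H-Y =  9 → J
  i=14: I-M = 22 → W
  i=15: K-F =  5 → F
  shifts repeat with period 8: UZEGJJWF

UZEGJJWF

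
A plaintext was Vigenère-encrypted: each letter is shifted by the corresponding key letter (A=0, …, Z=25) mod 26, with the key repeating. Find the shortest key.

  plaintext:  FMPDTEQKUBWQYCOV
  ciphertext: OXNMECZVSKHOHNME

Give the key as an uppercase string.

  i= 0: O-F =  9 → J
  i= 1: X-M = 11 → L
  i= 2: N-P = 24 → Y
  i= 3: M-D =  9 → J
  i= 4: E-T = 11 → L
  i= 5: C-E = 24 → Y
  i= 6: Z-Q =  9 → J
  i= 7: V-K = 11 → L
  i= 8: S-U = 24 → Y
  i= 9: K-B =  9 → J
  i=10: H-W = 11 → L
  i=11: O-Q = 24 → Y
  i=12: H-Y =  9 → J
  i=13: N-C = 11 → L
  i=14: M-O = 24 → Y
  i=15: E-V =  9 → J
  shifts repeat with period 3: JLY

JLY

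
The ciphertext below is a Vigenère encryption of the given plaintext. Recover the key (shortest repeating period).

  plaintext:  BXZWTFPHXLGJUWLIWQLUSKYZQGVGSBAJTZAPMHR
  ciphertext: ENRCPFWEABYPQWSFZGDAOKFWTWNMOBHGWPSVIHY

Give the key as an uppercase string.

  i= 0: E-B =  3 → D
  i= 1: N-X = 16 → Q
  i= 2: R-Z = 18 → S
  i= 3: C-W =  6 → G
  i= 4: P-T = 22 → W
  i= 5: F-F =  0 → A
  i= 6: W-P =  7 → H
  i= 7: E-H = 23 → X
  i= 8: A-X =  3 → D
  i= 9: B-L = 16 → Q
  i=10: Y-G = 18 → S
  i=11: P-J =  6 → G
  i=12: Q-U = 22 → W
  i=13: W-W =  0 → A
  i=14: S-L =  7 → H
  i=15: F-I = 23 → X
  i=16: Z-W =  3 → D
  i=17: G-Q = 16 → Q
  i=18: D-L = 18 → S
  i=19: A-U =  6 → G
  i=20: O-S = 22 → W
  i=21: K-K =  0 → A
  i=22: F-Y =  7 → H
  i=23: W-Z = 23 → X
  i=24: T-Q =  3 → D
  i=25: W-G = 16 → Q
  i=26: N-V = 18 → S
  i=27: M-G =  6 → G
  i=28: O-S = 22 → W
  i=29: B-B =  0 → A
  i=30: H-A =  7 → H
  i=31: G-J = 23 → X
  i=32: W-T =  3 → D
  i=33: P-Z = 16 → Q
  i=34: S-A = 18 → S
  i=35: V-P =  6 → G
  i=36: I-M = 22 → W
  i=37: H-H =  0 → A
  i=38: Y-R =  7 → H
  shifts repeat with period 8: DQSGWAHX

DQSGWAHX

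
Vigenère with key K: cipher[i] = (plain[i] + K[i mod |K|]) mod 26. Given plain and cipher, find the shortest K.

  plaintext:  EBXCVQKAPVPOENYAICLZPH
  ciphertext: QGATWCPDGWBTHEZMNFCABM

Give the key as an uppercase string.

  i= 0: Q-E = 12 → M
  i= 1: G-B =  5 → F
  i= 2: A-X =  3 → D
  i= 3: T-C = 17 → R
  i= 4: W-V =  1 → B
  i= 5: C-Q = 12 → M
  i= 6: P-K =  5 → F
  i= 7: D-A =  3 → D
  i= 8: G-P = 17 → R
  i= 9: W-V =  1 → B
  i=10: B-P = 12 → M
  i=11: T-O =  5 → F
  i=12: H-E =  3 → D
  i=13: E-N = 17 → R
  i=14: Z-Y =  1 → B
  i=15: M-A = 12 → M
  i=16: N-I =  5 → F
  i=17: F-C =  3 → D
  i=18: C-L = 17 → R
  i=19: A-Z =  1 → B
  i=20: B-P = 12 → M
  i=21: M-H =  5 → F
  shifts repeat with period 5: MFDRB

MFDRB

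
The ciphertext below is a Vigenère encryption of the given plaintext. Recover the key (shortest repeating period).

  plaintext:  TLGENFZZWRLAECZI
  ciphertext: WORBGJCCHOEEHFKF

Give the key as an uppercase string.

  i= 0: W-T =  3 → D
  i= 1: O-L =  3 → D
  i= 2: R-G = 11 → L
  i= 3: B-E = 23 → X
  i= 4: G-N = 19 → T
  i= 5: J-F =  4 → E
  i= 6: C-Z =  3 → D
  i= 7: C-Z =  3 → D
  i= 8: H-W = 11 → L
  i= 9: O-R = 23 → X
  i=10: E-L = 19 → T
  i=11: E-A =  4 → E
  i=12: H-E =  3 → D
  i=13: F-C =  3 → D
  i=14: K-Z = 11 → L
  i=15: F-I = 23 → X
  shifts repeat with period 6: DDLXTE

DDLXTE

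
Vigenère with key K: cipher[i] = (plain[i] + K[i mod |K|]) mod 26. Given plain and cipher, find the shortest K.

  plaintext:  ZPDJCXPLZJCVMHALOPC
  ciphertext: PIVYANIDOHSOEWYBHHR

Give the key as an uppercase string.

  i= 0: P-Z = 16 → Q
  i= 1: I-P = 19 → T
  i= 2: V-D = 18 → S
  i= 3: Y-J = 15 → P
  i= 4: A-C = 24 → Y
  i= 5: N-X = 16 → Q
  i= 6: I-P = 19 → T
  i= 7: D-L = 18 → S
  i= 8: O-Z = 15 → P
  i= 9: H-J = 24 → Y
  i=10: S-C = 16 → Q
  i=11: O-V = 19 → T
  i=12: E-M = 18 → S
  i=13: W-H = 15 → P
  i=14: Y-A = 24 → Y
  i=15: B-L = 16 → Q
  i=16: H-O = 19 → T
  i=17: H-P = 18 → S
  i=18: R-C = 15 → P
  shifts repeat with period 5: QTSPY

QTSPY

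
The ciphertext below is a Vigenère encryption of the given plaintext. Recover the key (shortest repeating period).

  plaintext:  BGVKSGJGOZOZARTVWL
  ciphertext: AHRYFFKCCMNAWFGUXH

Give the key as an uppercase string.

  i= 0: A-B = 25 → Z
  i= 1: H-G =  1 → B
  i= 2: R-V = 22 → W
  i= 3: Y-K = 14 → O
  i= 4: F-S = 13 → N
  i= 5: F-G = 25 → Z
  i= 6: K-J =  1 → B
  i= 7: C-G = 22 → W
  i= 8: C-O = 14 → O
  i= 9: M-Z = 13 → N
  i=10: N-O = 25 → Z
  i=11: A-Z =  1 → B
  i=12: W-A = 22 → W
  i=13: F-R = 14 → O
  i=14: G-T = 13 → N
  i=15: U-V = 25 → Z
  i=16: X-W =  1 → B
  i=17: H-L = 22 → W
  shifts repeat with period 5: ZBWON

ZBWON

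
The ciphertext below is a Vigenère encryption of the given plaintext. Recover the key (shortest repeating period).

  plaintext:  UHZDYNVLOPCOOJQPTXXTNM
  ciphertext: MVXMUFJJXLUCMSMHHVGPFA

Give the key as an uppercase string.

  i= 0: M-U = 18 → S
  i= 1: V-H = 14 → O
  i= 2: X-Z = 24 → Y
  i= 3: M-D =  9 → J
  i= 4: U-Y = 22 → W
  i= 5: F-N = 18 → S
  i= 6: J-V = 14 → O
  i= 7: J-L = 24 → Y
  i= 8: X-O =  9 → J
  i= 9: L-P = 22 → W
  i=10: U-C = 18 → S
  i=11: C-O = 14 → O
  i=12: M-O = 24 → Y
  i=13: S-J =  9 → J
  i=14: M-Q = 22 → W
  i=15: H-P = 18 → S
  i=16: H-T = 14 → O
  i=17: V-X = 24 → Y
  i=18: G-X =  9 → J
  i=19: P-T = 22 → W
  i=20: F-N = 18 → S
  i=21: A-M = 14 → O
  shifts repeat with period 5: SOYJW

SOYJW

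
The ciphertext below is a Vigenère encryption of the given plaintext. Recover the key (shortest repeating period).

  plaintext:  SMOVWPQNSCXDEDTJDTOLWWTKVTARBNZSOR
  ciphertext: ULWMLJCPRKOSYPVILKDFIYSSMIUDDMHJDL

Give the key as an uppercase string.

CZIRPUM

  i= 0: U-S =  2 → C
  i= 1: L-M = 25 → Z
  i= 2: W-O =  8 → I
  i= 3: M-V = 17 → R
  i= 4: L-W = 15 → P
  i= 5: J-P = 20 → U
  i= 6: C-Q = 12 → M
  i= 7: P-N =  2 → C
  i= 8: R-S = 25 → Z
  i= 9: K-C =  8 → I
  i=10: O-X = 17 → R
  i=11: S-D = 15 → P
  i=12: Y-E = 20 → U
  i=13: P-D = 12 → M
  i=14: V-T =  2 → C
  i=15: I-J = 25 → Z
  i=16: L-D =  8 → I
  i=17: K-T = 17 → R
  i=18: D-O = 15 → P
  i=19: F-L = 20 → U
  i=20: I-W = 12 → M
  i=21: Y-W =  2 → C
  i=22: S-T = 25 → Z
  i=23: S-K =  8 → I
  i=24: M-V = 17 → R
  i=25: I-T = 15 → P
  i=26: U-A = 20 → U
  i=27: D-R = 12 → M
  i=28: D-B =  2 → C
  i=29: M-N = 25 → Z
  i=30: H-Z =  8 → I
  i=31: J-S = 17 → R
  i=32: D-O = 15 → P
  i=33: L-R = 20 → U
  shifts repeat with period 7: CZIRPUM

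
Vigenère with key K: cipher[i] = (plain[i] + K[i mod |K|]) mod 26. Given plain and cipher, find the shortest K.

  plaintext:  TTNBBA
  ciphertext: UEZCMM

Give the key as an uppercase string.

BLM

  i= 0: U-T =  1 → B
  i= 1: E-T = 11 → L
  i= 2: Z-N = 12 → M
  i= 3: C-B =  1 → B
  i= 4: M-B = 11 → L
  i= 5: M-A = 12 → M
  shifts repeat with period 3: BLM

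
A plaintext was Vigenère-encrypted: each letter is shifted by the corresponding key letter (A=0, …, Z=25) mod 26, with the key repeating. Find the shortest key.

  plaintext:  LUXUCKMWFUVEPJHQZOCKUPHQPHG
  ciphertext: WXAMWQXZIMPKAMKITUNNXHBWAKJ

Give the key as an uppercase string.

  i= 0: W-L = 11 → L
  i= 1: X-U =  3 → D
  i= 2: A-X =  3 → D
  i= 3: M-U = 18 → S
  i= 4: W-C = 20 → U
  i= 5: Q-K =  6 → G
  i= 6: X-M = 11 → L
  i= 7: Z-W =  3 → D
  i= 8: I-F =  3 → D
  i= 9: M-U = 18 → S
  i=10: P-V = 20 → U
  i=11: K-E =  6 → G
  i=12: A-P = 11 → L
  i=13: M-J =  3 → D
  i=14: K-H =  3 → D
  i=15: I-Q = 18 → S
  i=16: T-Z = 20 → U
  i=17: U-O =  6 → G
  i=18: N-C = 11 → L
  i=19: N-K =  3 → D
  i=20: X-U =  3 → D
  i=21: H-P = 18 → S
  i=22: B-H = 20 → U
  i=23: W-Q =  6 → G
  i=24: A-P = 11 → L
  i=25: K-H =  3 → D
  i=26: J-G =  3 → D
  shifts repeat with period 6: LDDSUG

LDDSUG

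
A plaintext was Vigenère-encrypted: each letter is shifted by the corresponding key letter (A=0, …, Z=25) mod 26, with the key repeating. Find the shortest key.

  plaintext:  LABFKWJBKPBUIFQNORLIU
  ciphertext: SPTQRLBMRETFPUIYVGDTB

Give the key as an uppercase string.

  i= 0: S-L =  7 → H
  i= 1: P-A = 15 → P
  i= 2: T-B = 18 → S
  i= 3: Q-F = 11 → L
  i= 4: R-K =  7 → H
  i= 5: L-W = 15 → P
  i= 6: B-J = 18 → S
  i= 7: M-B = 11 → L
  i= 8: R-K =  7 → H
  i= 9: E-P = 15 → P
  i=10: T-B = 18 → S
  i=11: F-U = 11 → L
  i=12: P-I =  7 → H
  i=13: U-F = 15 → P
  i=14: I-Q = 18 → S
  i=15: Y-N = 11 → L
  i=16: V-O =  7 → H
  i=17: G-R = 15 → P
  i=18: D-L = 18 → S
  i=19: T-I = 11 → L
  i=20: B-U =  7 → H
  shifts repeat with period 4: HPSL

HPSL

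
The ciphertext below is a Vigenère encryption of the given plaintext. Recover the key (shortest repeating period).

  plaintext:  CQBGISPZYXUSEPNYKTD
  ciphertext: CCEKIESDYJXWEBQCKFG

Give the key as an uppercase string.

AMDE

  i= 0: C-C =  0 → A
  i= 1: C-Q = 12 → M
  i= 2: E-B =  3 → D
  i= 3: K-G =  4 → E
  i= 4: I-I =  0 → A
  i= 5: E-S = 12 → M
  i= 6: S-P =  3 → D
  i= 7: D-Z =  4 → E
  i= 8: Y-Y =  0 → A
  i= 9: J-X = 12 → M
  i=10: X-U =  3 → D
  i=11: W-S =  4 → E
  i=12: E-E =  0 → A
  i=13: B-P = 12 → M
  i=14: Q-N =  3 → D
  i=15: C-Y =  4 → E
  i=16: K-K =  0 → A
  i=17: F-T = 12 → M
  i=18: G-D =  3 → D
  shifts repeat with period 4: AMDE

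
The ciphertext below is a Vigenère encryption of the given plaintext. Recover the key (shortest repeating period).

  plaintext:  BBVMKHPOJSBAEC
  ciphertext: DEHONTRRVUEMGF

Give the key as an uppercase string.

  i= 0: D-B =  2 → C
  i= 1: E-B =  3 → D
  i= 2: H-V = 12 → M
  i= 3: O-M =  2 → C
  i= 4: N-K =  3 → D
  i= 5: T-H = 12 → M
  i= 6: R-P =  2 → C
  i= 7: R-O =  3 → D
  i= 8: V-J = 12 → M
  i= 9: U-S =  2 → C
  i=10: E-B =  3 → D
  i=11: M-A = 12 → M
  i=12: G-E =  2 → C
  i=13: F-C =  3 → D
  shifts repeat with period 3: CDM

CDM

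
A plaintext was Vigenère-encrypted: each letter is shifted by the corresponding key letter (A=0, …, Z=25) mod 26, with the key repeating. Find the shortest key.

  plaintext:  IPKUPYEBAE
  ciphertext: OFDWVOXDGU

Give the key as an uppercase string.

  i= 0: O-I =  6 → G
  i= 1: F-P = 16 → Q
  i= 2: D-K = 19 → T
  i= 3: W-U =  2 → C
  i= 4: V-P =  6 → G
  i= 5: O-Y = 16 → Q
  i= 6: X-E = 19 → T
  i= 7: D-B =  2 → C
  i= 8: G-A =  6 → G
  i= 9: U-E = 16 → Q
  shifts repeat with period 4: GQTC

GQTC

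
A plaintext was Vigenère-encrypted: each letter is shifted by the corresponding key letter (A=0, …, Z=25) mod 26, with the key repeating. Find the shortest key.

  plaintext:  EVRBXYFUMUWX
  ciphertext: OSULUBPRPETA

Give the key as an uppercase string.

  i= 0: O-E = 10 → K
  i= 1: S-V = 23 → X
  i= 2: U-R =  3 → D
  i= 3: L-B = 10 → K
  i= 4: U-X = 23 → X
  i= 5: B-Y =  3 → D
  i= 6: P-F = 10 → K
  i= 7: R-U = 23 → X
  i= 8: P-M =  3 → D
  i= 9: E-U = 10 → K
  i=10: T-W = 23 → X
  i=11: A-X =  3 → D
  shifts repeat with period 3: KXD

KXD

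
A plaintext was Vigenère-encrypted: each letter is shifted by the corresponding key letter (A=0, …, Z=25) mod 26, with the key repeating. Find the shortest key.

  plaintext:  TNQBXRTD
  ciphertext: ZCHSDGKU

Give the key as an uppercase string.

GPRR

  i= 0: Z-T =  6 → G
  i= 1: C-N = 15 → P
  i= 2: H-Q = 17 → R
  i= 3: S-B = 17 → R
  i= 4: D-X =  6 → G
  i= 5: G-R = 15 → P
  i= 6: K-T = 17 → R
  i= 7: U-D = 17 → R
  shifts repeat with period 4: GPRR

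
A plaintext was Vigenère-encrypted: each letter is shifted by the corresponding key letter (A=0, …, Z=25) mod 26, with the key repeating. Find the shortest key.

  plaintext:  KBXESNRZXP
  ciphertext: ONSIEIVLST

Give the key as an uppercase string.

  i= 0: O-K =  4 → E
  i= 1: N-B = 12 → M
  i= 2: S-X = 21 → V
  i= 3: I-E =  4 → E
  i= 4: E-S = 12 → M
  i= 5: I-N = 21 → V
  i= 6: V-R =  4 → E
  i= 7: L-Z = 12 → M
  i= 8: S-X = 21 → V
  i= 9: T-P =  4 → E
  shifts repeat with period 3: EMV

EMV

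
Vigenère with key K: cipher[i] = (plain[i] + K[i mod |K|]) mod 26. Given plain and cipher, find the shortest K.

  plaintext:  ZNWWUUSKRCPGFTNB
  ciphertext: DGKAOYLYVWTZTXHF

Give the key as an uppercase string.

ETOEU

  i= 0: D-Z =  4 → E
  i= 1: G-N = 19 → T
  i= 2: K-W = 14 → O
  i= 3: A-W =  4 → E
  i= 4: O-U = 20 → U
  i= 5: Y-U =  4 → E
  i= 6: L-S = 19 → T
  i= 7: Y-K = 14 → O
  i= 8: V-R =  4 → E
  i= 9: W-C = 20 → U
  i=10: T-P =  4 → E
  i=11: Z-G = 19 → T
  i=12: T-F = 14 → O
  i=13: X-T =  4 → E
  i=14: H-N = 20 → U
  i=15: F-B =  4 → E
  shifts repeat with period 5: ETOEU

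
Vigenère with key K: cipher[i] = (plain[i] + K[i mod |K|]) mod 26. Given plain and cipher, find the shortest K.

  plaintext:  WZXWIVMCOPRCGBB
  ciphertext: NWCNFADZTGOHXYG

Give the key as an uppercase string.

  i= 0: N-W = 17 → R
  i= 1: W-Z = 23 → X
  i= 2: C-X =  5 → F
  i= 3: N-W = 17 → R
  i= 4: F-I = 23 → X
  i= 5: A-V =  5 → F
  i= 6: D-M = 17 → R
  i= 7: Z-C = 23 → X
  i= 8: T-O =  5 → F
  i= 9: G-P = 17 → R
  i=10: O-R = 23 → X
  i=11: H-C =  5 → F
  i=12: X-G = 17 → R
  i=13: Y-B = 23 → X
  i=14: G-B =  5 → F
  shifts repeat with period 3: RXF

RXF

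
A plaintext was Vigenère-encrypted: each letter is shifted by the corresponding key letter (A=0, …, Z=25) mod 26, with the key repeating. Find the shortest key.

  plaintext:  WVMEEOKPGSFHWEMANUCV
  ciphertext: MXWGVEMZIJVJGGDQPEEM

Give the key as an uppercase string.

QCKCR

  i= 0: M-W = 16 → Q
  i= 1: X-V =  2 → C
  i= 2: W-M = 10 → K
  i= 3: G-E =  2 → C
  i= 4: V-E = 17 → R
  i= 5: E-O = 16 → Q
  i= 6: M-K =  2 → C
  i= 7: Z-P = 10 → K
  i= 8: I-G =  2 → C
  i= 9: J-S = 17 → R
  i=10: V-F = 16 → Q
  i=11: J-H =  2 → C
  i=12: G-W = 10 → K
  i=13: G-E =  2 → C
  i=14: D-M = 17 → R
  i=15: Q-A = 16 → Q
  i=16: P-N =  2 → C
  i=17: E-U = 10 → K
  i=18: E-C =  2 → C
  i=19: M-V = 17 → R
  shifts repeat with period 5: QCKCR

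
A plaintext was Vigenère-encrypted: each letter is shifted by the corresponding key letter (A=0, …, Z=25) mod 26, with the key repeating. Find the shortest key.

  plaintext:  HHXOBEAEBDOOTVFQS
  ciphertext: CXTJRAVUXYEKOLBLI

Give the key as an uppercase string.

  i= 0: C-H = 21 → V
  i= 1: X-H = 16 → Q
  i= 2: T-X = 22 → W
  i= 3: J-O = 21 → V
  i= 4: R-B = 16 → Q
  i= 5: A-E = 22 → W
  i= 6: V-A = 21 → V
  i= 7: U-E = 16 → Q
  i= 8: X-B = 22 → W
  i= 9: Y-D = 21 → V
  i=10: E-O = 16 → Q
  i=11: K-O = 22 → W
  i=12: O-T = 21 → V
  i=13: L-V = 16 → Q
  i=14: B-F = 22 → W
  i=15: L-Q = 21 → V
  i=16: I-S = 16 → Q
  shifts repeat with period 3: VQW

VQW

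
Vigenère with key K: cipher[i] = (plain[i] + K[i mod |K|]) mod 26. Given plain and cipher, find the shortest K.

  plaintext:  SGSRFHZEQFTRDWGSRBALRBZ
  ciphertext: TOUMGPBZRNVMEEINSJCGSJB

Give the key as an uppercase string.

  i= 0: T-S =  1 → B
  i= 1: O-G =  8 → I
  i= 2: U-S =  2 → C
  i= 3: M-R = 21 → V
  i= 4: G-F =  1 → B
  i= 5: P-H =  8 → I
  i= 6: B-Z =  2 → C
  i= 7: Z-E = 21 → V
  i= 8: R-Q =  1 → B
  i= 9: N-F =  8 → I
  i=10: V-T =  2 → C
  i=11: M-R = 21 → V
  i=12: E-D =  1 → B
  i=13: E-W =  8 → I
  i=14: I-G =  2 → C
  i=15: N-S = 21 → V
  i=16: S-R =  1 → B
  i=17: J-B =  8 → I
  i=18: C-A =  2 → C
  i=19: G-L = 21 → V
  i=20: S-R =  1 → B
  i=21: J-B =  8 → I
  i=22: B-Z =  2 → C
  shifts repeat with period 4: BICV

BICV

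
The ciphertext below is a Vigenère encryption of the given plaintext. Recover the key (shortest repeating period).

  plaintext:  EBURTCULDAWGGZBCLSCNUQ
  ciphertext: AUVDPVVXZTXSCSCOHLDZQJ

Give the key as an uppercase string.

WTBM

  i= 0: A-E = 22 → W
  i= 1: U-B = 19 → T
  i= 2: V-U =  1 → B
  i= 3: D-R = 12 → M
  i= 4: P-T = 22 → W
  i= 5: V-C = 19 → T
  i= 6: V-U =  1 → B
  i= 7: X-L = 12 → M
  i= 8: Z-D = 22 → W
  i= 9: T-A = 19 → T
  i=10: X-W =  1 → B
  i=11: S-G = 12 → M
  i=12: C-G = 22 → W
  i=13: S-Z = 19 → T
  i=14: C-B =  1 → B
  i=15: O-C = 12 → M
  i=16: H-L = 22 → W
  i=17: L-S = 19 → T
  i=18: D-C =  1 → B
  i=19: Z-N = 12 → M
  i=20: Q-U = 22 → W
  i=21: J-Q = 19 → T
  shifts repeat with period 4: WTBM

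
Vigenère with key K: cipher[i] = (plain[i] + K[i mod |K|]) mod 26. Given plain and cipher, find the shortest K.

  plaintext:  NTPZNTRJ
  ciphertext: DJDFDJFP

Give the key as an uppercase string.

QQOG

  i= 0: D-N = 16 → Q
  i= 1: J-T = 16 → Q
  i= 2: D-P = 14 → O
  i= 3: F-Z =  6 → G
  i= 4: D-N = 16 → Q
  i= 5: J-T = 16 → Q
  i= 6: F-R = 14 → O
  i= 7: P-J =  6 → G
  shifts repeat with period 4: QQOG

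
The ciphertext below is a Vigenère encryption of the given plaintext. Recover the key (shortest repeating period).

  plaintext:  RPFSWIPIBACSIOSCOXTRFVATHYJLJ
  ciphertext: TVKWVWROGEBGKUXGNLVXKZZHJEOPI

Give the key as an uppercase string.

  i= 0: T-R =  2 → C
  i= 1: V-P =  6 → G
  i= 2: K-F =  5 → F
  i= 3: W-S =  4 → E
  i= 4: V-W = 25 → Z
  i= 5: W-I = 14 → O
  i= 6: R-P =  2 → C
  i= 7: O-I =  6 → G
  i= 8: G-B =  5 → F
  i= 9: E-A =  4 → E
  i=10: B-C = 25 → Z
  i=11: G-S = 14 → O
  i=12: K-I =  2 → C
  i=13: U-O =  6 → G
  i=14: X-S =  5 → F
  i=15: G-C =  4 → E
  i=16: N-O = 25 → Z
  i=17: L-X = 14 → O
  i=18: V-T =  2 → C
  i=19: X-R =  6 → G
  i=20: K-F =  5 → F
  i=21: Z-V =  4 → E
  i=22: Z-A = 25 → Z
  i=23: H-T = 14 → O
  i=24: J-H =  2 → C
  i=25: E-Y =  6 → G
  i=26: O-J =  5 → F
  i=27: P-L =  4 → E
  i=28: I-J = 25 → Z
  shifts repeat with period 6: CGFEZO

CGFEZO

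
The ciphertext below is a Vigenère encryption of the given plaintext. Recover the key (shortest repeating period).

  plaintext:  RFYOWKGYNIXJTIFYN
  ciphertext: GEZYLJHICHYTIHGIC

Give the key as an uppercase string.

  i= 0: G-R = 15 → P
  i= 1: E-F = 25 → Z
  i= 2: Z-Y =  1 → B
  i= 3: Y-O = 10 → K
  i= 4: L-W = 15 → P
  i= 5: J-K = 25 → Z
  i= 6: H-G =  1 → B
  i= 7: I-Y = 10 → K
  i= 8: C-N = 15 → P
  i= 9: H-I = 25 → Z
  i=10: Y-X =  1 → B
  i=11: T-J = 10 → K
  i=12: I-T = 15 → P
  i=13: H-I = 25 → Z
  i=14: G-F =  1 → B
  i=15: I-Y = 10 → K
  i=16: C-N = 15 → P
  shifts repeat with period 4: PZBK

PZBK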